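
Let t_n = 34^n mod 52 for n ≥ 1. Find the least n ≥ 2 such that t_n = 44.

3

We have t_1 = 34,  t_2 = 12,  t_3 = 44,  t_4 = 40,  t_5 = 8,  t_6 = 12.
Since t_6 = t_2 = 12, the sequence is eventually periodic: after a pre-period of length 1 it cycles with period 4.
The value 44 first appears (with n ≥ 2) at t_3.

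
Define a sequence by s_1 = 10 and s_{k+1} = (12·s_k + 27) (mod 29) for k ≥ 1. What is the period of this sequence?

4

We have s_1 = 10,  s_2 = 2,  s_3 = 22,  s_4 = 1,  s_5 = 10.
Since s_5 = s_1 = 10, the sequence is periodic with period 4.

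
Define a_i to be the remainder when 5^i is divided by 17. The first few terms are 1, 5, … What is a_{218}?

We have a_0 = 1,  a_1 = 5,  a_2 = 8,  a_3 = 6,  a_4 = 13,  a_5 = 14,  a_6 = 2,  a_7 = 10,  a_8 = 16,  a_9 = 12,  a_{10} = 9,  a_{11} = 11,  a_{12} = 4,  a_{13} = 3,  a_{14} = 15,  a_{15} = 7,  a_{16} = 1.
Since a_{16} = a_0 = 1, the sequence is periodic with period 16.
(218 - 0) mod 16 = 10, so a_{218} = a_{10} = 9.

9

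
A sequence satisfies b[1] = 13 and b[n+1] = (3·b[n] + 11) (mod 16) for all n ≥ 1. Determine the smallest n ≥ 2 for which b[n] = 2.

2

Listing terms: b[1] = 13, b[2] = 2, b[3] = 1, b[4] = 14, b[5] = 5, b[6] = 10, b[7] = 9, b[8] = 6, b[9] = 13.
Since b[9] = b[1] = 13, the sequence is periodic with period 8.
The value 2 first appears (with n ≥ 2) at b[2].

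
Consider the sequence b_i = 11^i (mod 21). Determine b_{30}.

1

Computing terms: b_0 = 1; b_1 = 11; b_2 = 16; b_3 = 8; b_4 = 4; b_5 = 2; b_6 = 1.
Since b_6 = b_0 = 1, the sequence is periodic with period 6.
(30 - 0) mod 6 = 0, so b_{30} = b_0 = 1.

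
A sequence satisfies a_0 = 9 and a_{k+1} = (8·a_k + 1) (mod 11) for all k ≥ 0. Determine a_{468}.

0

We have a_0 = 9; a_1 = 7; a_2 = 2; a_3 = 6; a_4 = 5; a_5 = 8; a_6 = 10; a_7 = 4; a_8 = 0; a_9 = 1; a_{10} = 9.
The sequence repeats with period 10.
(468 - 0) mod 10 = 8, so a_{468} = a_8 = 0.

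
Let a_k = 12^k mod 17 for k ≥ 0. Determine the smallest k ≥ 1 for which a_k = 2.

a_0 = 1,  a_1 = 12,  a_2 = 8,  a_3 = 11,  a_4 = 13,  a_5 = 3,  a_6 = 2,  a_7 = 7,  a_8 = 16,  a_9 = 5,  a_{10} = 9,  a_{11} = 6,  a_{12} = 4,  a_{13} = 14,  a_{14} = 15,  a_{15} = 10,  a_{16} = 1.
Since a_{16} = a_0 = 1, the sequence is periodic with period 16.
The value 2 first appears (with k ≥ 1) at a_6.

6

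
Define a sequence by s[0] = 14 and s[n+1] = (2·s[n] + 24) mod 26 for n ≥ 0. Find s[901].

0

s[0] = 14, s[1] = 0, s[2] = 24, s[3] = 20, s[4] = 12, s[5] = 22, s[6] = 16, s[7] = 4, s[8] = 6, s[9] = 10, s[10] = 18, s[11] = 8, s[12] = 14.
Since s[12] = s[0] = 14, the sequence is periodic with period 12.
So s[901] = s[0 + ((901-0) mod 12)] = s[1] = 0.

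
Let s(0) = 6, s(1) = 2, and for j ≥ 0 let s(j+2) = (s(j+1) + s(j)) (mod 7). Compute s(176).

Listing terms: s(0) = 6,  s(1) = 2,  s(2) = 1,  s(3) = 3,  s(4) = 4,  s(5) = 0,  s(6) = 4,  s(7) = 4,  s(8) = 1,  s(9) = 5,  s(10) = 6,  s(11) = 4,  s(12) = 3,  s(13) = 0,  s(14) = 3,  s(15) = 3,  s(16) = 6,  s(17) = 2.
Since (s(16), s(17)) = (s(0), s(1)) = (6, 2) (two consecutive terms determine the rest), the sequence is periodic with period 16.
(176 - 0) mod 16 = 0, so s(176) = s(0) = 6.

6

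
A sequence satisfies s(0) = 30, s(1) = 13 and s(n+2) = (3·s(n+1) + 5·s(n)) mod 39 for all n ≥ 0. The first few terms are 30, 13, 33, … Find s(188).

15

Listing terms: s(0) = 30,  s(1) = 13,  s(2) = 33,  s(3) = 8,  s(4) = 33,  s(5) = 22,  s(6) = 36,  s(7) = 23,  s(8) = 15,  s(9) = 4,  s(10) = 9,  s(11) = 8,  s(12) = 30,  s(13) = 13.
The sequence repeats with period 12.
So s(188) = s(0 + ((188-0) mod 12)) = s(8) = 15.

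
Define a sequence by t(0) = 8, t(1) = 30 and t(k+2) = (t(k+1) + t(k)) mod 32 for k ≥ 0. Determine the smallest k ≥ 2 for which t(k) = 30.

8

We have t(0) = 8; t(1) = 30; t(2) = 6; t(3) = 4; t(4) = 10; t(5) = 14; t(6) = 24; t(7) = 6; t(8) = 30; t(9) = 4; t(10) = 2; t(11) = 6; t(12) = 8; t(13) = 14; t(14) = 22; t(15) = 4; t(16) = 26; t(17) = 30; t(18) = 24; t(19) = 22; t(20) = 14; t(21) = 4; t(22) = 18; t(23) = 22; t(24) = 8; t(25) = 30.
Since (t(24), t(25)) = (t(0), t(1)) = (8, 30) (two consecutive terms determine the rest), the sequence is periodic with period 24.
The value 30 first appears (with k ≥ 2) at t(8).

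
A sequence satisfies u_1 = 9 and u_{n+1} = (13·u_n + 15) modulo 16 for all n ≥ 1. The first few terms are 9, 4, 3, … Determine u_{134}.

8

u_1 = 9,  u_2 = 4,  u_3 = 3,  u_4 = 6,  u_5 = 13,  u_6 = 8,  u_7 = 7,  u_8 = 10,  u_9 = 1,  u_{10} = 12,  u_{11} = 11,  u_{12} = 14,  u_{13} = 5,  u_{14} = 0,  u_{15} = 15,  u_{16} = 2,  u_{17} = 9.
Since u_{17} = u_1 = 9, the sequence is periodic with period 16.
So u_{134} = u_{1 + ((134-1) mod 16)} = u_6 = 8.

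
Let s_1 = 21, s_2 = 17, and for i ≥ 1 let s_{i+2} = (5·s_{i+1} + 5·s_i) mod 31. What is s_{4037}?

s_1 = 21,  s_2 = 17,  s_3 = 4,  s_4 = 12,  s_5 = 18,  s_6 = 26,  s_7 = 3,  s_8 = 21,  s_9 = 27,  s_{10} = 23,  s_{11} = 2,  s_{12} = 1,  s_{13} = 15,  s_{14} = 18,  s_{15} = 10,  s_{16} = 16,  s_{17} = 6,  s_{18} = 17,  s_{19} = 22,  s_{20} = 9,  s_{21} = 0,  s_{22} = 14,  s_{23} = 8,  s_{24} = 17,  s_{25} = 1,  s_{26} = 28,  s_{27} = 21,  s_{28} = 28,  s_{29} = 28,  s_{30} = 1,  s_{31} = 21,  s_{32} = 17.
The sequence repeats with period 30.
(4037 - 1) mod 30 = 16, so s_{4037} = s_{17} = 6.

6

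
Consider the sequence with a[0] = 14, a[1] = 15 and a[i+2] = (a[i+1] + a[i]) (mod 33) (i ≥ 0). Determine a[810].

Computing terms: a[0] = 14,  a[1] = 15,  a[2] = 29,  a[3] = 11,  a[4] = 7,  a[5] = 18,  a[6] = 25,  a[7] = 10,  a[8] = 2,  a[9] = 12,  a[10] = 14,  a[11] = 26,  a[12] = 7,  a[13] = 0,  a[14] = 7,  a[15] = 7,  a[16] = 14,  a[17] = 21,  a[18] = 2,  a[19] = 23,  a[20] = 25,  a[21] = 15,  a[22] = 7,  a[23] = 22,  a[24] = 29,  a[25] = 18,  a[26] = 14,  a[27] = 32,  a[28] = 13,  a[29] = 12,  a[30] = 25,  a[31] = 4,  a[32] = 29,  a[33] = 0,  a[34] = 29,  a[35] = 29,  a[36] = 25,  a[37] = 21,  a[38] = 13,  a[39] = 1,  a[40] = 14,  a[41] = 15.
Since (a[40], a[41]) = (a[0], a[1]) = (14, 15) (two consecutive terms determine the rest), the sequence is periodic with period 40.
(810 - 0) mod 40 = 10, so a[810] = a[10] = 14.

14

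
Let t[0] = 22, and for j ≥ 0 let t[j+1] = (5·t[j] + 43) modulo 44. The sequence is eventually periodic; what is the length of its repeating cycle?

t[0] = 22,  t[1] = 21,  t[2] = 16,  t[3] = 35,  t[4] = 42,  t[5] = 33,  t[6] = 32,  t[7] = 27,  t[8] = 2,  t[9] = 9,  t[10] = 0,  t[11] = 43,  t[12] = 38,  t[13] = 13,  t[14] = 20,  t[15] = 11,  t[16] = 10,  t[17] = 5,  t[18] = 24,  t[19] = 31,  t[20] = 22.
The sequence repeats with period 20.

20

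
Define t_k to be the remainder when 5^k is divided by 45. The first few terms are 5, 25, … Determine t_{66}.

Listing terms: t_1 = 5,  t_2 = 25,  t_3 = 35,  t_4 = 40,  t_5 = 20,  t_6 = 10,  t_7 = 5.
The sequence repeats with period 6.
(66 - 1) mod 6 = 5, so t_{66} = t_6 = 10.

10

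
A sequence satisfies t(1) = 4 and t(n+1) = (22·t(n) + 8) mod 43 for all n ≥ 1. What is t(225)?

We have t(1) = 4, t(2) = 10, t(3) = 13, t(4) = 36, t(5) = 26, t(6) = 21, t(7) = 40, t(8) = 28, t(9) = 22, t(10) = 19, t(11) = 39, t(12) = 6, t(13) = 11, t(14) = 35, t(15) = 4.
Since t(15) = t(1) = 4, the sequence is periodic with period 14.
(225 - 1) mod 14 = 0, so t(225) = t(1) = 4.

4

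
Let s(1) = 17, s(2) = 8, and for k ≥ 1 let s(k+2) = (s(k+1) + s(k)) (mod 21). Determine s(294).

Computing terms: s(1) = 17; s(2) = 8; s(3) = 4; s(4) = 12; s(5) = 16; s(6) = 7; s(7) = 2; s(8) = 9; s(9) = 11; s(10) = 20; s(11) = 10; s(12) = 9; s(13) = 19; s(14) = 7; s(15) = 5; s(16) = 12; s(17) = 17; s(18) = 8.
The sequence repeats with period 16.
(294 - 1) mod 16 = 5, so s(294) = s(6) = 7.

7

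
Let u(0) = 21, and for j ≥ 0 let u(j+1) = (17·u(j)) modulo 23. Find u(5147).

8

u(0) = 21; u(1) = 12; u(2) = 20; u(3) = 18; u(4) = 7; u(5) = 4; u(6) = 22; u(7) = 6; u(8) = 10; u(9) = 9; u(10) = 15; u(11) = 2; u(12) = 11; u(13) = 3; u(14) = 5; u(15) = 16; u(16) = 19; u(17) = 1; u(18) = 17; u(19) = 13; u(20) = 14; u(21) = 8; u(22) = 21.
The sequence repeats with period 22.
So u(5147) = u(0 + ((5147-0) mod 22)) = u(21) = 8.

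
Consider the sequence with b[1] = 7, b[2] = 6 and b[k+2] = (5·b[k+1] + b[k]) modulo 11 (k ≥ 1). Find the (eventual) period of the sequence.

24

Computing terms: b[1] = 7; b[2] = 6; b[3] = 4; b[4] = 4; b[5] = 2; b[6] = 3; b[7] = 6; b[8] = 0; b[9] = 6; b[10] = 8; b[11] = 2; b[12] = 7; b[13] = 4; b[14] = 5; b[15] = 7; b[16] = 7; b[17] = 9; b[18] = 8; b[19] = 5; b[20] = 0; b[21] = 5; b[22] = 3; b[23] = 9; b[24] = 4; b[25] = 7; b[26] = 6.
Since (b[25], b[26]) = (b[1], b[2]) = (7, 6) (two consecutive terms determine the rest), the sequence is periodic with period 24.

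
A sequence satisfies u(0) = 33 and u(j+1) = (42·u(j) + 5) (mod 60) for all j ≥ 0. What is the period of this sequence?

Listing terms: u(0) = 33,  u(1) = 11,  u(2) = 47,  u(3) = 59,  u(4) = 23,  u(5) = 11.
Since u(5) = u(1) = 11, the sequence is eventually periodic: after a pre-period of length 1 it cycles with period 4.

4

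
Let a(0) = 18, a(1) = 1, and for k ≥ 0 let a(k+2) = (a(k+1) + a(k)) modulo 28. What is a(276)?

18

Computing terms: a(0) = 18, a(1) = 1, a(2) = 19, a(3) = 20, a(4) = 11, a(5) = 3, a(6) = 14, a(7) = 17, a(8) = 3, a(9) = 20, a(10) = 23, a(11) = 15, a(12) = 10, a(13) = 25, a(14) = 7, a(15) = 4, a(16) = 11, a(17) = 15, a(18) = 26, a(19) = 13, a(20) = 11, a(21) = 24, a(22) = 7, a(23) = 3, a(24) = 10, a(25) = 13, a(26) = 23, a(27) = 8, a(28) = 3, a(29) = 11, a(30) = 14, a(31) = 25, a(32) = 11, a(33) = 8, a(34) = 19, a(35) = 27, a(36) = 18, a(37) = 17, a(38) = 7, a(39) = 24, a(40) = 3, a(41) = 27, a(42) = 2, a(43) = 1, a(44) = 3, a(45) = 4, a(46) = 7, a(47) = 11, a(48) = 18, a(49) = 1.
Since (a(48), a(49)) = (a(0), a(1)) = (18, 1) (two consecutive terms determine the rest), the sequence is periodic with period 48.
(276 - 0) mod 48 = 36, so a(276) = a(36) = 18.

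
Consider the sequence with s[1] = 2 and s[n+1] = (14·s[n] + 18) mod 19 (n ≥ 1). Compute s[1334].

8

We have s[1] = 2; s[2] = 8; s[3] = 16; s[4] = 14; s[5] = 5; s[6] = 12; s[7] = 15; s[8] = 0; s[9] = 18; s[10] = 4; s[11] = 17; s[12] = 9; s[13] = 11; s[14] = 1; s[15] = 13; s[16] = 10; s[17] = 6; s[18] = 7; s[19] = 2.
The sequence repeats with period 18.
So s[1334] = s[1 + ((1334-1) mod 18)] = s[2] = 8.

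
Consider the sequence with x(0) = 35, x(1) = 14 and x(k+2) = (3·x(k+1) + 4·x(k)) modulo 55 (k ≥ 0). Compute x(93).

52

We have x(0) = 35; x(1) = 14; x(2) = 17; x(3) = 52; x(4) = 4; x(5) = 0; x(6) = 16; x(7) = 48; x(8) = 43; x(9) = 46; x(10) = 35; x(11) = 14.
The sequence repeats with period 10.
So x(93) = x(0 + ((93-0) mod 10)) = x(3) = 52.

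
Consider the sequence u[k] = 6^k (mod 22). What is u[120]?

Computing terms: u[0] = 1, u[1] = 6, u[2] = 14, u[3] = 18, u[4] = 20, u[5] = 10, u[6] = 16, u[7] = 8, u[8] = 4, u[9] = 2, u[10] = 12, u[11] = 6.
Since u[11] = u[1] = 6, the sequence is eventually periodic: after a pre-period of length 1 it cycles with period 10.
For k ≥ 1, u[k] depends only on (k - 1) mod 10. (120 - 1) mod 10 = 9, so u[120] = u[10] = 12.

12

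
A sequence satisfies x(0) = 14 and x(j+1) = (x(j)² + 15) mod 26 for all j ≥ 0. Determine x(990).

We have x(0) = 14; x(1) = 3; x(2) = 24; x(3) = 19; x(4) = 12; x(5) = 3.
Since x(5) = x(1) = 3, the sequence is eventually periodic: after a pre-period of length 1 it cycles with period 4.
For j ≥ 1, x(j) depends only on (j - 1) mod 4. (990 - 1) mod 4 = 1, so x(990) = x(2) = 24.

24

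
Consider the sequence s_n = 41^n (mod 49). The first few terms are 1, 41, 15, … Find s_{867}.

Listing terms: s_0 = 1, s_1 = 41, s_2 = 15, s_3 = 27, s_4 = 29, s_5 = 13, s_6 = 43, s_7 = 48, s_8 = 8, s_9 = 34, s_{10} = 22, s_{11} = 20, s_{12} = 36, s_{13} = 6, s_{14} = 1.
Since s_{14} = s_0 = 1, the sequence is periodic with period 14.
So s_{867} = s_{0 + ((867-0) mod 14)} = s_{13} = 6.

6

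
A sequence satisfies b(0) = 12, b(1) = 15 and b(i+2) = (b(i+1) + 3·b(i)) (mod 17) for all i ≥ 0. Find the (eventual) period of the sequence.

b(0) = 12, b(1) = 15, b(2) = 0, b(3) = 11, b(4) = 11, b(5) = 10, b(6) = 9, b(7) = 5, b(8) = 15, b(9) = 13, b(10) = 7, b(11) = 12, b(12) = 16, b(13) = 1, b(14) = 15, b(15) = 1, b(16) = 12, b(17) = 15.
The sequence repeats with period 16.

16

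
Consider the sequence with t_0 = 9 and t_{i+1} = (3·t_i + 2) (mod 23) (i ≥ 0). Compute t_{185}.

18

Computing terms: t_0 = 9, t_1 = 6, t_2 = 20, t_3 = 16, t_4 = 4, t_5 = 14, t_6 = 21, t_7 = 19, t_8 = 13, t_9 = 18, t_{10} = 10, t_{11} = 9.
Since t_{11} = t_0 = 9, the sequence is periodic with period 11.
So t_{185} = t_{0 + ((185-0) mod 11)} = t_9 = 18.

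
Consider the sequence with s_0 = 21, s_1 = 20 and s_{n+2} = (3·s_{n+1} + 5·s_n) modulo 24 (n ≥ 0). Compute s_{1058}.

s_0 = 21, s_1 = 20, s_2 = 21, s_3 = 19, s_4 = 18, s_5 = 5, s_6 = 9, s_7 = 4, s_8 = 9, s_9 = 23, s_{10} = 18, s_{11} = 1, s_{12} = 21, s_{13} = 20.
The sequence repeats with period 12.
(1058 - 0) mod 12 = 2, so s_{1058} = s_2 = 21.

21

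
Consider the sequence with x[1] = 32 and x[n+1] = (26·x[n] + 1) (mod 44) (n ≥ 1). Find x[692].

We have x[1] = 32,  x[2] = 41,  x[3] = 11,  x[4] = 23,  x[5] = 27,  x[6] = 43,  x[7] = 19,  x[8] = 11.
Since x[8] = x[3] = 11, the sequence is eventually periodic: after a pre-period of length 2 it cycles with period 5.
For n ≥ 3, x[n] depends only on (n - 3) mod 5. (692 - 3) mod 5 = 4, so x[692] = x[7] = 19.

19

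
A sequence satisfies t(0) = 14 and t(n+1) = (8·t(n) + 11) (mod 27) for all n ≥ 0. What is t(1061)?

24

Computing terms: t(0) = 14,  t(1) = 15,  t(2) = 23,  t(3) = 6,  t(4) = 5,  t(5) = 24,  t(6) = 14.
The sequence repeats with period 6.
So t(1061) = t(0 + ((1061-0) mod 6)) = t(5) = 24.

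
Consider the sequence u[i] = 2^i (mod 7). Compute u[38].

We have u[1] = 2; u[2] = 4; u[3] = 1; u[4] = 2.
Since u[4] = u[1] = 2, the sequence is periodic with period 3.
(38 - 1) mod 3 = 1, so u[38] = u[2] = 4.

4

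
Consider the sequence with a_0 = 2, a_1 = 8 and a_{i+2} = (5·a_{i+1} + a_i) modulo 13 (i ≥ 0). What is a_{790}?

We have a_0 = 2,  a_1 = 8,  a_2 = 3,  a_3 = 10,  a_4 = 1,  a_5 = 2,  a_6 = 11,  a_7 = 5,  a_8 = 10,  a_9 = 3,  a_{10} = 12,  a_{11} = 11,  a_{12} = 2,  a_{13} = 8.
Since (a_{12}, a_{13}) = (a_0, a_1) = (2, 8) (two consecutive terms determine the rest), the sequence is periodic with period 12.
(790 - 0) mod 12 = 10, so a_{790} = a_{10} = 12.

12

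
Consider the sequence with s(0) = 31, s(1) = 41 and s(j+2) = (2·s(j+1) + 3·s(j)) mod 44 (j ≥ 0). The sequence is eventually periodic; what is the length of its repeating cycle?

s(0) = 31; s(1) = 41; s(2) = 43; s(3) = 33; s(4) = 19; s(5) = 5; s(6) = 23; s(7) = 17; s(8) = 15; s(9) = 37; s(10) = 31; s(11) = 41.
The sequence repeats with period 10.

10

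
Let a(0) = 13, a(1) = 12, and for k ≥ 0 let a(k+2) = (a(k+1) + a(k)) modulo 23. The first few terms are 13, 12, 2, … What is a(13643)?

12

Listing terms: a(0) = 13; a(1) = 12; a(2) = 2; a(3) = 14; a(4) = 16; a(5) = 7; a(6) = 0; a(7) = 7; a(8) = 7; a(9) = 14; a(10) = 21; a(11) = 12; a(12) = 10; a(13) = 22; a(14) = 9; a(15) = 8; a(16) = 17; a(17) = 2; a(18) = 19; a(19) = 21; a(20) = 17; a(21) = 15; a(22) = 9; a(23) = 1; a(24) = 10; a(25) = 11; a(26) = 21; a(27) = 9; a(28) = 7; a(29) = 16; a(30) = 0; a(31) = 16; a(32) = 16; a(33) = 9; a(34) = 2; a(35) = 11; a(36) = 13; a(37) = 1; a(38) = 14; a(39) = 15; a(40) = 6; a(41) = 21; a(42) = 4; a(43) = 2; a(44) = 6; a(45) = 8; a(46) = 14; a(47) = 22; a(48) = 13; a(49) = 12.
Since (a(48), a(49)) = (a(0), a(1)) = (13, 12) (two consecutive terms determine the rest), the sequence is periodic with period 48.
(13643 - 0) mod 48 = 11, so a(13643) = a(11) = 12.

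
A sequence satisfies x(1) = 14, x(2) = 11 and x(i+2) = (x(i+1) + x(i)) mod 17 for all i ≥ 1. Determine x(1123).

5

Computing terms: x(1) = 14; x(2) = 11; x(3) = 8; x(4) = 2; x(5) = 10; x(6) = 12; x(7) = 5; x(8) = 0; x(9) = 5; x(10) = 5; x(11) = 10; x(12) = 15; x(13) = 8; x(14) = 6; x(15) = 14; x(16) = 3; x(17) = 0; x(18) = 3; x(19) = 3; x(20) = 6; x(21) = 9; x(22) = 15; x(23) = 7; x(24) = 5; x(25) = 12; x(26) = 0; x(27) = 12; x(28) = 12; x(29) = 7; x(30) = 2; x(31) = 9; x(32) = 11; x(33) = 3; x(34) = 14; x(35) = 0; x(36) = 14; x(37) = 14; x(38) = 11.
The sequence repeats with period 36.
(1123 - 1) mod 36 = 6, so x(1123) = x(7) = 5.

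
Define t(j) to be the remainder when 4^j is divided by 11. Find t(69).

3

We have t(0) = 1; t(1) = 4; t(2) = 5; t(3) = 9; t(4) = 3; t(5) = 1.
The sequence repeats with period 5.
So t(69) = t(0 + ((69-0) mod 5)) = t(4) = 3.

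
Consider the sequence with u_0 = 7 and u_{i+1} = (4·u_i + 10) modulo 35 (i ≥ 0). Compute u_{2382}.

7

Computing terms: u_0 = 7, u_1 = 3, u_2 = 22, u_3 = 28, u_4 = 17, u_5 = 8, u_6 = 7.
Since u_6 = u_0 = 7, the sequence is periodic with period 6.
So u_{2382} = u_{0 + ((2382-0) mod 6)} = u_0 = 7.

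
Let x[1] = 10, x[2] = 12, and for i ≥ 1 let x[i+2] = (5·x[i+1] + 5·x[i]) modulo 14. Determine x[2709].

8

x[1] = 10, x[2] = 12, x[3] = 12, x[4] = 8, x[5] = 2, x[6] = 8, x[7] = 8, x[8] = 10, x[9] = 6, x[10] = 10, x[11] = 10, x[12] = 2, x[13] = 4, x[14] = 2, x[15] = 2, x[16] = 6, x[17] = 12, x[18] = 6, x[19] = 6, x[20] = 4, x[21] = 8, x[22] = 4, x[23] = 4, x[24] = 12, x[25] = 10, x[26] = 12.
The sequence repeats with period 24.
So x[2709] = x[1 + ((2709-1) mod 24)] = x[21] = 8.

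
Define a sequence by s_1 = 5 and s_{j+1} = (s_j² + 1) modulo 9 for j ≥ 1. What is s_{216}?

2

Listing terms: s_1 = 5; s_2 = 8; s_3 = 2; s_4 = 5.
Since s_4 = s_1 = 5, the sequence is periodic with period 3.
So s_{216} = s_{1 + ((216-1) mod 3)} = s_3 = 2.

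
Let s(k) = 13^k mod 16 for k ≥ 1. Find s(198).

s(1) = 13, s(2) = 9, s(3) = 5, s(4) = 1, s(5) = 13.
Since s(5) = s(1) = 13, the sequence is periodic with period 4.
So s(198) = s(1 + ((198-1) mod 4)) = s(2) = 9.

9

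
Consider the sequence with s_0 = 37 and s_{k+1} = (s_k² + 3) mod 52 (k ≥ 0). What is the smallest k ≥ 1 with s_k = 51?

Listing terms: s_0 = 37; s_1 = 20; s_2 = 39; s_3 = 16; s_4 = 51; s_5 = 4; s_6 = 19; s_7 = 0; s_8 = 3; s_9 = 12; s_{10} = 43; s_{11} = 32; s_{12} = 39.
Since s_{12} = s_2 = 39, the sequence is eventually periodic: after a pre-period of length 2 it cycles with period 10.
The value 51 first appears (with k ≥ 1) at s_4.

4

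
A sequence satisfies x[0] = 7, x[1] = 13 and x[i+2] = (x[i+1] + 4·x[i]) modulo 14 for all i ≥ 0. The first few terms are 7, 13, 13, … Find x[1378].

x[0] = 7, x[1] = 13, x[2] = 13, x[3] = 9, x[4] = 5, x[5] = 13, x[6] = 5, x[7] = 1, x[8] = 7, x[9] = 11, x[10] = 11, x[11] = 13, x[12] = 1, x[13] = 11, x[14] = 1, x[15] = 3, x[16] = 7, x[17] = 5, x[18] = 5, x[19] = 11, x[20] = 3, x[21] = 5, x[22] = 3, x[23] = 9, x[24] = 7, x[25] = 1, x[26] = 1, x[27] = 5, x[28] = 9, x[29] = 1, x[30] = 9, x[31] = 13, x[32] = 7, x[33] = 3, x[34] = 3, x[35] = 1, x[36] = 13, x[37] = 3, x[38] = 13, x[39] = 11, x[40] = 7, x[41] = 9, x[42] = 9, x[43] = 3, x[44] = 11, x[45] = 9, x[46] = 11, x[47] = 5, x[48] = 7, x[49] = 13.
Since (x[48], x[49]) = (x[0], x[1]) = (7, 13) (two consecutive terms determine the rest), the sequence is periodic with period 48.
(1378 - 0) mod 48 = 34, so x[1378] = x[34] = 3.

3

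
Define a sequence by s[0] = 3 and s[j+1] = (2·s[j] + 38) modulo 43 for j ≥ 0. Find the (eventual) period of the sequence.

14

Computing terms: s[0] = 3; s[1] = 1; s[2] = 40; s[3] = 32; s[4] = 16; s[5] = 27; s[6] = 6; s[7] = 7; s[8] = 9; s[9] = 13; s[10] = 21; s[11] = 37; s[12] = 26; s[13] = 4; s[14] = 3.
Since s[14] = s[0] = 3, the sequence is periodic with period 14.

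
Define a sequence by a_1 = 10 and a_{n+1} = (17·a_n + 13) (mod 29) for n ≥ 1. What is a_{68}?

22

Computing terms: a_1 = 10; a_2 = 9; a_3 = 21; a_4 = 22; a_5 = 10.
The sequence repeats with period 4.
So a_{68} = a_{1 + ((68-1) mod 4)} = a_4 = 22.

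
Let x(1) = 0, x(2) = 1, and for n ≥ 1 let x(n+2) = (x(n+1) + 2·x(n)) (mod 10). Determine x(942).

Computing terms: x(1) = 0; x(2) = 1; x(3) = 1; x(4) = 3; x(5) = 5; x(6) = 1; x(7) = 1.
Since (x(6), x(7)) = (x(2), x(3)) = (1, 1) (two consecutive terms determine the rest), the sequence is eventually periodic: after a pre-period of length 1 it cycles with period 4.
For n ≥ 2, x(n) depends only on (n - 2) mod 4. (942 - 2) mod 4 = 0, so x(942) = x(2) = 1.

1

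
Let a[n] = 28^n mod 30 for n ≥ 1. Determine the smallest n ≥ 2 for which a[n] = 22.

Listing terms: a[1] = 28; a[2] = 4; a[3] = 22; a[4] = 16; a[5] = 28.
The sequence repeats with period 4.
The value 22 first appears (with n ≥ 2) at a[3].

3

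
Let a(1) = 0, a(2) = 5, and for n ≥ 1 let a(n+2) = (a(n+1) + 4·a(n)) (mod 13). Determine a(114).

2

We have a(1) = 0, a(2) = 5, a(3) = 5, a(4) = 12, a(5) = 6, a(6) = 2, a(7) = 0, a(8) = 8, a(9) = 8, a(10) = 1, a(11) = 7, a(12) = 11, a(13) = 0, a(14) = 5.
The sequence repeats with period 12.
(114 - 1) mod 12 = 5, so a(114) = a(6) = 2.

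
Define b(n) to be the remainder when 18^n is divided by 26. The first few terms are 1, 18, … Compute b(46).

Computing terms: b(0) = 1; b(1) = 18; b(2) = 12; b(3) = 8; b(4) = 14; b(5) = 18.
Since b(5) = b(1) = 18, the sequence is eventually periodic: after a pre-period of length 1 it cycles with period 4.
For n ≥ 1, b(n) depends only on (n - 1) mod 4. (46 - 1) mod 4 = 1, so b(46) = b(2) = 12.

12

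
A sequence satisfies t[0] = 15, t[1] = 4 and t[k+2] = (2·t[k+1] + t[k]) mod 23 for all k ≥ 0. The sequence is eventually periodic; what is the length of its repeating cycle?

22

We have t[0] = 15, t[1] = 4, t[2] = 0, t[3] = 4, t[4] = 8, t[5] = 20, t[6] = 2, t[7] = 1, t[8] = 4, t[9] = 9, t[10] = 22, t[11] = 7, t[12] = 13, t[13] = 10, t[14] = 10, t[15] = 7, t[16] = 1, t[17] = 9, t[18] = 19, t[19] = 1, t[20] = 21, t[21] = 20, t[22] = 15, t[23] = 4.
The sequence repeats with period 22.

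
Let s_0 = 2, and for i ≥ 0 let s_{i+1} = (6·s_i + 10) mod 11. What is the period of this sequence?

s_0 = 2,  s_1 = 0,  s_2 = 10,  s_3 = 4,  s_4 = 1,  s_5 = 5,  s_6 = 7,  s_7 = 8,  s_8 = 3,  s_9 = 6,  s_{10} = 2.
The sequence repeats with period 10.

10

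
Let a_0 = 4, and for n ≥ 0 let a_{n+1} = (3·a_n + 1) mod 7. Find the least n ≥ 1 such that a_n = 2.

Listing terms: a_0 = 4, a_1 = 6, a_2 = 5, a_3 = 2, a_4 = 0, a_5 = 1, a_6 = 4.
The sequence repeats with period 6.
The value 2 first appears (with n ≥ 1) at a_3.

3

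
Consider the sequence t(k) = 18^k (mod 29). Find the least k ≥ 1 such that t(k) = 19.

11

Computing terms: t(0) = 1; t(1) = 18; t(2) = 5; t(3) = 3; t(4) = 25; t(5) = 15; t(6) = 9; t(7) = 17; t(8) = 16; t(9) = 27; t(10) = 22; t(11) = 19; t(12) = 23; t(13) = 8; t(14) = 28; t(15) = 11; t(16) = 24; t(17) = 26; t(18) = 4; t(19) = 14; t(20) = 20; t(21) = 12; t(22) = 13; t(23) = 2; t(24) = 7; t(25) = 10; t(26) = 6; t(27) = 21; t(28) = 1.
Since t(28) = t(0) = 1, the sequence is periodic with period 28.
The value 19 first appears (with k ≥ 1) at t(11).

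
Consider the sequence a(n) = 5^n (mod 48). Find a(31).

We have a(1) = 5; a(2) = 25; a(3) = 29; a(4) = 1; a(5) = 5.
Since a(5) = a(1) = 5, the sequence is periodic with period 4.
So a(31) = a(1 + ((31-1) mod 4)) = a(3) = 29.

29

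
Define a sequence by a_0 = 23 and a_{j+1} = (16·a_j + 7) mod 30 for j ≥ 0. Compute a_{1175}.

Computing terms: a_0 = 23; a_1 = 15; a_2 = 7; a_3 = 29; a_4 = 21; a_5 = 13; a_6 = 5; a_7 = 27; a_8 = 19; a_9 = 11; a_{10} = 3; a_{11} = 25; a_{12} = 17; a_{13} = 9; a_{14} = 1; a_{15} = 23.
Since a_{15} = a_0 = 23, the sequence is periodic with period 15.
(1175 - 0) mod 15 = 5, so a_{1175} = a_5 = 13.

13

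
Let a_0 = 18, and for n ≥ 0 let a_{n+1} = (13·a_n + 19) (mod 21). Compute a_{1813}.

Listing terms: a_0 = 18,  a_1 = 1,  a_2 = 11,  a_3 = 15,  a_4 = 4,  a_5 = 8,  a_6 = 18.
The sequence repeats with period 6.
So a_{1813} = a_{0 + ((1813-0) mod 6)} = a_1 = 1.

1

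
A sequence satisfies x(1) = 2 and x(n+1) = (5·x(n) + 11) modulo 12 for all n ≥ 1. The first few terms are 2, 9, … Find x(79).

8

Computing terms: x(1) = 2,  x(2) = 9,  x(3) = 8,  x(4) = 3,  x(5) = 2.
The sequence repeats with period 4.
So x(79) = x(1 + ((79-1) mod 4)) = x(3) = 8.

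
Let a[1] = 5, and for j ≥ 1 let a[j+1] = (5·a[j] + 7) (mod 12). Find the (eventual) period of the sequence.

Computing terms: a[1] = 5,  a[2] = 8,  a[3] = 11,  a[4] = 2,  a[5] = 5.
Since a[5] = a[1] = 5, the sequence is periodic with period 4.

4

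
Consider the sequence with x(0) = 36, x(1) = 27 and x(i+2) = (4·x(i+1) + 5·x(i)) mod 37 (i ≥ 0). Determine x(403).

x(0) = 36, x(1) = 27, x(2) = 29, x(3) = 29, x(4) = 2, x(5) = 5, x(6) = 30, x(7) = 34, x(8) = 27, x(9) = 19, x(10) = 26, x(11) = 14, x(12) = 1, x(13) = 0, x(14) = 5, x(15) = 20, x(16) = 31, x(17) = 2, x(18) = 15, x(19) = 33, x(20) = 22, x(21) = 31, x(22) = 12, x(23) = 18, x(24) = 21, x(25) = 26, x(26) = 24, x(27) = 4, x(28) = 25, x(29) = 9, x(30) = 13, x(31) = 23, x(32) = 9, x(33) = 3, x(34) = 20, x(35) = 21, x(36) = 36, x(37) = 27.
The sequence repeats with period 36.
So x(403) = x(0 + ((403-0) mod 36)) = x(7) = 34.

34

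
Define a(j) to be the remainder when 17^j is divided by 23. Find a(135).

a(0) = 1, a(1) = 17, a(2) = 13, a(3) = 14, a(4) = 8, a(5) = 21, a(6) = 12, a(7) = 20, a(8) = 18, a(9) = 7, a(10) = 4, a(11) = 22, a(12) = 6, a(13) = 10, a(14) = 9, a(15) = 15, a(16) = 2, a(17) = 11, a(18) = 3, a(19) = 5, a(20) = 16, a(21) = 19, a(22) = 1.
The sequence repeats with period 22.
So a(135) = a(0 + ((135-0) mod 22)) = a(3) = 14.

14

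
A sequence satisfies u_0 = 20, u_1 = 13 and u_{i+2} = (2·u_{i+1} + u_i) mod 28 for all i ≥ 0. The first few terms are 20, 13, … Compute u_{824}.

Computing terms: u_0 = 20,  u_1 = 13,  u_2 = 18,  u_3 = 21,  u_4 = 4,  u_5 = 1,  u_6 = 6,  u_7 = 13,  u_8 = 4,  u_9 = 21,  u_{10} = 18,  u_{11} = 1,  u_{12} = 20,  u_{13} = 13.
The sequence repeats with period 12.
(824 - 0) mod 12 = 8, so u_{824} = u_8 = 4.

4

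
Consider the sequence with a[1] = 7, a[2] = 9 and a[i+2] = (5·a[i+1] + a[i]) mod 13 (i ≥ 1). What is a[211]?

a[1] = 7,  a[2] = 9,  a[3] = 0,  a[4] = 9,  a[5] = 6,  a[6] = 0,  a[7] = 6,  a[8] = 4,  a[9] = 0,  a[10] = 4,  a[11] = 7,  a[12] = 0,  a[13] = 7,  a[14] = 9.
The sequence repeats with period 12.
So a[211] = a[1 + ((211-1) mod 12)] = a[7] = 6.

6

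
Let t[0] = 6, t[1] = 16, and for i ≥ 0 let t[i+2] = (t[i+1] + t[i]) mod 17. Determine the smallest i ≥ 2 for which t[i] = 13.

Listing terms: t[0] = 6; t[1] = 16; t[2] = 5; t[3] = 4; t[4] = 9; t[5] = 13; t[6] = 5; t[7] = 1; t[8] = 6; t[9] = 7; t[10] = 13; t[11] = 3; t[12] = 16; t[13] = 2; t[14] = 1; t[15] = 3; t[16] = 4; t[17] = 7; t[18] = 11; t[19] = 1; t[20] = 12; t[21] = 13; t[22] = 8; t[23] = 4; t[24] = 12; t[25] = 16; t[26] = 11; t[27] = 10; t[28] = 4; t[29] = 14; t[30] = 1; t[31] = 15; t[32] = 16; t[33] = 14; t[34] = 13; t[35] = 10; t[36] = 6; t[37] = 16.
Since (t[36], t[37]) = (t[0], t[1]) = (6, 16) (two consecutive terms determine the rest), the sequence is periodic with period 36.
The value 13 first appears (with i ≥ 2) at t[5].

5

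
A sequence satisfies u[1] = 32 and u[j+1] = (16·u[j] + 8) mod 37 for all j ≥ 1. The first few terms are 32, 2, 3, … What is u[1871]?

Listing terms: u[1] = 32, u[2] = 2, u[3] = 3, u[4] = 19, u[5] = 16, u[6] = 5, u[7] = 14, u[8] = 10, u[9] = 20, u[10] = 32.
Since u[10] = u[1] = 32, the sequence is periodic with period 9.
(1871 - 1) mod 9 = 7, so u[1871] = u[8] = 10.

10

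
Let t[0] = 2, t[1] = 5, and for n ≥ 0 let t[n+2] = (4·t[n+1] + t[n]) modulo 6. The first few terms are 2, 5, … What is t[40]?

2

Computing terms: t[0] = 2; t[1] = 5; t[2] = 4; t[3] = 3; t[4] = 4; t[5] = 1; t[6] = 2; t[7] = 3; t[8] = 2; t[9] = 5.
Since (t[8], t[9]) = (t[0], t[1]) = (2, 5) (two consecutive terms determine the rest), the sequence is periodic with period 8.
So t[40] = t[0 + ((40-0) mod 8)] = t[0] = 2.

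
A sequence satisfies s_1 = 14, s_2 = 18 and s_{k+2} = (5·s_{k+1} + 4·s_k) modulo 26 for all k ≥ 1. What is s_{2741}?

12

s_1 = 14; s_2 = 18; s_3 = 16; s_4 = 22; s_5 = 18; s_6 = 22; s_7 = 0; s_8 = 10; s_9 = 24; s_{10} = 4; s_{11} = 12; s_{12} = 24; s_{13} = 12; s_{14} = 0; s_{15} = 22; s_{16} = 6; s_{17} = 14; s_{18} = 16; s_{19} = 6; s_{20} = 16; s_{21} = 0; s_{22} = 12; s_{23} = 8; s_{24} = 10; s_{25} = 4; s_{26} = 8; s_{27} = 4; s_{28} = 0; s_{29} = 16; s_{30} = 2; s_{31} = 22; s_{32} = 14; s_{33} = 2; s_{34} = 14; s_{35} = 0; s_{36} = 4; s_{37} = 20; s_{38} = 12; s_{39} = 10; s_{40} = 20; s_{41} = 10; s_{42} = 0; s_{43} = 14; s_{44} = 18.
The sequence repeats with period 42.
So s_{2741} = s_{1 + ((2741-1) mod 42)} = s_{11} = 12.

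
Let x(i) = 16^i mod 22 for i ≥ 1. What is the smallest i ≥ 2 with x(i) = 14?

2

x(1) = 16, x(2) = 14, x(3) = 4, x(4) = 20, x(5) = 12, x(6) = 16.
Since x(6) = x(1) = 16, the sequence is periodic with period 5.
The value 14 first appears (with i ≥ 2) at x(2).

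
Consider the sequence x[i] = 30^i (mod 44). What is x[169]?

40

Computing terms: x[0] = 1,  x[1] = 30,  x[2] = 20,  x[3] = 28,  x[4] = 4,  x[5] = 32,  x[6] = 36,  x[7] = 24,  x[8] = 16,  x[9] = 40,  x[10] = 12,  x[11] = 8,  x[12] = 20.
Since x[12] = x[2] = 20, the sequence is eventually periodic: after a pre-period of length 2 it cycles with period 10.
For i ≥ 2, x[i] depends only on (i - 2) mod 10. (169 - 2) mod 10 = 7, so x[169] = x[9] = 40.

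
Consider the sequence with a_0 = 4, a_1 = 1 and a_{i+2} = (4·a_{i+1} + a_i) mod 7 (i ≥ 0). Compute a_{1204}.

Computing terms: a_0 = 4, a_1 = 1, a_2 = 1, a_3 = 5, a_4 = 0, a_5 = 5, a_6 = 6, a_7 = 1, a_8 = 3, a_9 = 6, a_{10} = 6, a_{11} = 2, a_{12} = 0, a_{13} = 2, a_{14} = 1, a_{15} = 6, a_{16} = 4, a_{17} = 1.
Since (a_{16}, a_{17}) = (a_0, a_1) = (4, 1) (two consecutive terms determine the rest), the sequence is periodic with period 16.
So a_{1204} = a_{0 + ((1204-0) mod 16)} = a_4 = 0.

0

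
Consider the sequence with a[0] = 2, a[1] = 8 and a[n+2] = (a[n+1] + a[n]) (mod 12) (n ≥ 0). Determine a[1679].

Computing terms: a[0] = 2,  a[1] = 8,  a[2] = 10,  a[3] = 6,  a[4] = 4,  a[5] = 10,  a[6] = 2,  a[7] = 0,  a[8] = 2,  a[9] = 2,  a[10] = 4,  a[11] = 6,  a[12] = 10,  a[13] = 4,  a[14] = 2,  a[15] = 6,  a[16] = 8,  a[17] = 2,  a[18] = 10,  a[19] = 0,  a[20] = 10,  a[21] = 10,  a[22] = 8,  a[23] = 6,  a[24] = 2,  a[25] = 8.
Since (a[24], a[25]) = (a[0], a[1]) = (2, 8) (two consecutive terms determine the rest), the sequence is periodic with period 24.
(1679 - 0) mod 24 = 23, so a[1679] = a[23] = 6.

6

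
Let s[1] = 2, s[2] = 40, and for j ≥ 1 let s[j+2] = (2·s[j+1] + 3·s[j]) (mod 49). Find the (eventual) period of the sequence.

s[1] = 2,  s[2] = 40,  s[3] = 37,  s[4] = 47,  s[5] = 9,  s[6] = 12,  s[7] = 2,  s[8] = 40.
Since (s[7], s[8]) = (s[1], s[2]) = (2, 40) (two consecutive terms determine the rest), the sequence is periodic with period 6.

6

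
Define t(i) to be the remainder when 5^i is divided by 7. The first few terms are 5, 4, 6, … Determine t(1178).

4

We have t(1) = 5, t(2) = 4, t(3) = 6, t(4) = 2, t(5) = 3, t(6) = 1, t(7) = 5.
Since t(7) = t(1) = 5, the sequence is periodic with period 6.
So t(1178) = t(1 + ((1178-1) mod 6)) = t(2) = 4.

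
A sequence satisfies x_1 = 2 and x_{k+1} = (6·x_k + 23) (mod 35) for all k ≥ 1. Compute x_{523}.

We have x_1 = 2, x_2 = 0, x_3 = 23, x_4 = 21, x_5 = 9, x_6 = 7, x_7 = 30, x_8 = 28, x_9 = 16, x_{10} = 14, x_{11} = 2.
Since x_{11} = x_1 = 2, the sequence is periodic with period 10.
(523 - 1) mod 10 = 2, so x_{523} = x_3 = 23.

23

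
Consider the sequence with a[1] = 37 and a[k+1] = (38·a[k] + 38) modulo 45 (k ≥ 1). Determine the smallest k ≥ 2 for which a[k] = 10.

3

a[1] = 37, a[2] = 4, a[3] = 10, a[4] = 13, a[5] = 37.
Since a[5] = a[1] = 37, the sequence is periodic with period 4.
The value 10 first appears (with k ≥ 2) at a[3].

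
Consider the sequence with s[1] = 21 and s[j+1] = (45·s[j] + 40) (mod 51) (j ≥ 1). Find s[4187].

31

Computing terms: s[1] = 21,  s[2] = 16,  s[3] = 46,  s[4] = 19,  s[5] = 28,  s[6] = 25,  s[7] = 43,  s[8] = 37,  s[9] = 22,  s[10] = 10,  s[11] = 31,  s[12] = 7,  s[13] = 49,  s[14] = 1,  s[15] = 34,  s[16] = 40,  s[17] = 4,  s[18] = 16.
Since s[18] = s[2] = 16, the sequence is eventually periodic: after a pre-period of length 1 it cycles with period 16.
For j ≥ 2, s[j] depends only on (j - 2) mod 16. (4187 - 2) mod 16 = 9, so s[4187] = s[11] = 31.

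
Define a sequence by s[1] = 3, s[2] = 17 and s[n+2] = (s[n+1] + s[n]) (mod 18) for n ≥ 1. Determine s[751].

7

We have s[1] = 3; s[2] = 17; s[3] = 2; s[4] = 1; s[5] = 3; s[6] = 4; s[7] = 7; s[8] = 11; s[9] = 0; s[10] = 11; s[11] = 11; s[12] = 4; s[13] = 15; s[14] = 1; s[15] = 16; s[16] = 17; s[17] = 15; s[18] = 14; s[19] = 11; s[20] = 7; s[21] = 0; s[22] = 7; s[23] = 7; s[24] = 14; s[25] = 3; s[26] = 17.
Since (s[25], s[26]) = (s[1], s[2]) = (3, 17) (two consecutive terms determine the rest), the sequence is periodic with period 24.
So s[751] = s[1 + ((751-1) mod 24)] = s[7] = 7.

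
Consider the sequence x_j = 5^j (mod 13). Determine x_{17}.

5

Computing terms: x_0 = 1,  x_1 = 5,  x_2 = 12,  x_3 = 8,  x_4 = 1.
Since x_4 = x_0 = 1, the sequence is periodic with period 4.
(17 - 0) mod 4 = 1, so x_{17} = x_1 = 5.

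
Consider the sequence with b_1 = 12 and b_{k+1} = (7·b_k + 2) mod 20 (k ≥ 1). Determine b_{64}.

b_1 = 12; b_2 = 6; b_3 = 4; b_4 = 10; b_5 = 12.
Since b_5 = b_1 = 12, the sequence is periodic with period 4.
(64 - 1) mod 4 = 3, so b_{64} = b_4 = 10.

10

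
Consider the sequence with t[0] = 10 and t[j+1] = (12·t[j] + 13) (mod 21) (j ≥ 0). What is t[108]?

Computing terms: t[0] = 10, t[1] = 7, t[2] = 13, t[3] = 1, t[4] = 4, t[5] = 19, t[6] = 10.
Since t[6] = t[0] = 10, the sequence is periodic with period 6.
(108 - 0) mod 6 = 0, so t[108] = t[0] = 10.

10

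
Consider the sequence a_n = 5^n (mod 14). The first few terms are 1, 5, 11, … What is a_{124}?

9

We have a_0 = 1; a_1 = 5; a_2 = 11; a_3 = 13; a_4 = 9; a_5 = 3; a_6 = 1.
The sequence repeats with period 6.
(124 - 0) mod 6 = 4, so a_{124} = a_4 = 9.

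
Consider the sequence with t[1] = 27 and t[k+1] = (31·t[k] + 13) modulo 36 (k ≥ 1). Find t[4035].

Computing terms: t[1] = 27,  t[2] = 22,  t[3] = 11,  t[4] = 30,  t[5] = 7,  t[6] = 14,  t[7] = 15,  t[8] = 10,  t[9] = 35,  t[10] = 18,  t[11] = 31,  t[12] = 2,  t[13] = 3,  t[14] = 34,  t[15] = 23,  t[16] = 6,  t[17] = 19,  t[18] = 26,  t[19] = 27.
Since t[19] = t[1] = 27, the sequence is periodic with period 18.
So t[4035] = t[1 + ((4035-1) mod 18)] = t[3] = 11.

11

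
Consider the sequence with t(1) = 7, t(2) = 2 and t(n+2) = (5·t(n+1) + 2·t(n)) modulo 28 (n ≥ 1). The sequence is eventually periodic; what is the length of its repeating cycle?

Listing terms: t(1) = 7; t(2) = 2; t(3) = 24; t(4) = 12; t(5) = 24; t(6) = 4; t(7) = 12; t(8) = 12; t(9) = 0; t(10) = 24; t(11) = 8; t(12) = 4; t(13) = 8; t(14) = 20; t(15) = 4; t(16) = 4; t(17) = 0; t(18) = 8; t(19) = 12; t(20) = 20; t(21) = 12; t(22) = 16; t(23) = 20; t(24) = 20; t(25) = 0; t(26) = 12; t(27) = 4; t(28) = 16; t(29) = 4; t(30) = 24; t(31) = 16; t(32) = 16; t(33) = 0; t(34) = 4; t(35) = 20; t(36) = 24; t(37) = 20; t(38) = 8; t(39) = 24; t(40) = 24; t(41) = 0; t(42) = 20; t(43) = 16; t(44) = 8; t(45) = 16; t(46) = 12; t(47) = 8; t(48) = 8; t(49) = 0; t(50) = 16; t(51) = 24; t(52) = 12.
Since (t(51), t(52)) = (t(3), t(4)) = (24, 12) (two consecutive terms determine the rest), the sequence is eventually periodic: after a pre-period of length 2 it cycles with period 48.

48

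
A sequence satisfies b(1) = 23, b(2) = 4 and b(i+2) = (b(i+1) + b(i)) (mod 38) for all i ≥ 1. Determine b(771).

b(1) = 23,  b(2) = 4,  b(3) = 27,  b(4) = 31,  b(5) = 20,  b(6) = 13,  b(7) = 33,  b(8) = 8,  b(9) = 3,  b(10) = 11,  b(11) = 14,  b(12) = 25,  b(13) = 1,  b(14) = 26,  b(15) = 27,  b(16) = 15,  b(17) = 4,  b(18) = 19,  b(19) = 23,  b(20) = 4.
The sequence repeats with period 18.
So b(771) = b(1 + ((771-1) mod 18)) = b(15) = 27.

27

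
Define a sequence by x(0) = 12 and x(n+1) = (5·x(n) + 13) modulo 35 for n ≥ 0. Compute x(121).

3

Computing terms: x(0) = 12, x(1) = 3, x(2) = 28, x(3) = 13, x(4) = 8, x(5) = 18, x(6) = 33, x(7) = 3.
Since x(7) = x(1) = 3, the sequence is eventually periodic: after a pre-period of length 1 it cycles with period 6.
For n ≥ 1, x(n) depends only on (n - 1) mod 6. (121 - 1) mod 6 = 0, so x(121) = x(1) = 3.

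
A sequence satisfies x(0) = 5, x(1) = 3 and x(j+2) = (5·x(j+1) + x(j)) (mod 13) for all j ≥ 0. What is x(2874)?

8

x(0) = 5, x(1) = 3, x(2) = 7, x(3) = 12, x(4) = 2, x(5) = 9, x(6) = 8, x(7) = 10, x(8) = 6, x(9) = 1, x(10) = 11, x(11) = 4, x(12) = 5, x(13) = 3.
Since (x(12), x(13)) = (x(0), x(1)) = (5, 3) (two consecutive terms determine the rest), the sequence is periodic with period 12.
So x(2874) = x(0 + ((2874-0) mod 12)) = x(6) = 8.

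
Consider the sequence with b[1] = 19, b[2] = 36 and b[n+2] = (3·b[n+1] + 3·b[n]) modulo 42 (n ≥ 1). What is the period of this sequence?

42

Listing terms: b[1] = 19,  b[2] = 36,  b[3] = 39,  b[4] = 15,  b[5] = 36,  b[6] = 27,  b[7] = 21,  b[8] = 18,  b[9] = 33,  b[10] = 27,  b[11] = 12,  b[12] = 33,  b[13] = 9,  b[14] = 0,  b[15] = 27,  b[16] = 39,  b[17] = 30,  b[18] = 39,  b[19] = 39,  b[20] = 24,  b[21] = 21,  b[22] = 9,  b[23] = 6,  b[24] = 3,  b[25] = 27,  b[26] = 6,  b[27] = 15,  b[28] = 21,  b[29] = 24,  b[30] = 9,  b[31] = 15,  b[32] = 30,  b[33] = 9,  b[34] = 33,  b[35] = 0,  b[36] = 15,  b[37] = 3,  b[38] = 12,  b[39] = 3,  b[40] = 3,  b[41] = 18,  b[42] = 21,  b[43] = 33,  b[44] = 36,  b[45] = 39.
Since (b[44], b[45]) = (b[2], b[3]) = (36, 39) (two consecutive terms determine the rest), the sequence is eventually periodic: after a pre-period of length 1 it cycles with period 42.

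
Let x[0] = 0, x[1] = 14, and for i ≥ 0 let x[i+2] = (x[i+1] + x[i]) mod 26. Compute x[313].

Listing terms: x[0] = 0, x[1] = 14, x[2] = 14, x[3] = 2, x[4] = 16, x[5] = 18, x[6] = 8, x[7] = 0, x[8] = 8, x[9] = 8, x[10] = 16, x[11] = 24, x[12] = 14, x[13] = 12, x[14] = 0, x[15] = 12, x[16] = 12, x[17] = 24, x[18] = 10, x[19] = 8, x[20] = 18, x[21] = 0, x[22] = 18, x[23] = 18, x[24] = 10, x[25] = 2, x[26] = 12, x[27] = 14, x[28] = 0, x[29] = 14.
The sequence repeats with period 28.
(313 - 0) mod 28 = 5, so x[313] = x[5] = 18.

18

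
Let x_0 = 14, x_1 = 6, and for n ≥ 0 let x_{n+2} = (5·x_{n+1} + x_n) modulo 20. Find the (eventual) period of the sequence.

6

x_0 = 14,  x_1 = 6,  x_2 = 4,  x_3 = 6,  x_4 = 14,  x_5 = 16,  x_6 = 14,  x_7 = 6.
Since (x_6, x_7) = (x_0, x_1) = (14, 6) (two consecutive terms determine the rest), the sequence is periodic with period 6.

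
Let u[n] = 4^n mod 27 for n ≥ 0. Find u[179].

7

We have u[0] = 1,  u[1] = 4,  u[2] = 16,  u[3] = 10,  u[4] = 13,  u[5] = 25,  u[6] = 19,  u[7] = 22,  u[8] = 7,  u[9] = 1.
The sequence repeats with period 9.
(179 - 0) mod 9 = 8, so u[179] = u[8] = 7.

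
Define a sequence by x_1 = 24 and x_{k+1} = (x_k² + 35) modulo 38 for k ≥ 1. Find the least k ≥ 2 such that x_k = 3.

x_1 = 24,  x_2 = 3,  x_3 = 6,  x_4 = 33,  x_5 = 22,  x_6 = 25,  x_7 = 14,  x_8 = 3.
Since x_8 = x_2 = 3, the sequence is eventually periodic: after a pre-period of length 1 it cycles with period 6.
The value 3 first appears (with k ≥ 2) at x_2.

2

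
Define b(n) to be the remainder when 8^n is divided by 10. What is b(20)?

Listing terms: b(0) = 1,  b(1) = 8,  b(2) = 4,  b(3) = 2,  b(4) = 6,  b(5) = 8.
Since b(5) = b(1) = 8, the sequence is eventually periodic: after a pre-period of length 1 it cycles with period 4.
For n ≥ 1, b(n) depends only on (n - 1) mod 4. (20 - 1) mod 4 = 3, so b(20) = b(4) = 6.

6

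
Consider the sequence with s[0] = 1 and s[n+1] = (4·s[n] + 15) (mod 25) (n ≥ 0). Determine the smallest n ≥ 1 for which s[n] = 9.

9

We have s[0] = 1; s[1] = 19; s[2] = 16; s[3] = 4; s[4] = 6; s[5] = 14; s[6] = 21; s[7] = 24; s[8] = 11; s[9] = 9; s[10] = 1.
Since s[10] = s[0] = 1, the sequence is periodic with period 10.
The value 9 first appears (with n ≥ 1) at s[9].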